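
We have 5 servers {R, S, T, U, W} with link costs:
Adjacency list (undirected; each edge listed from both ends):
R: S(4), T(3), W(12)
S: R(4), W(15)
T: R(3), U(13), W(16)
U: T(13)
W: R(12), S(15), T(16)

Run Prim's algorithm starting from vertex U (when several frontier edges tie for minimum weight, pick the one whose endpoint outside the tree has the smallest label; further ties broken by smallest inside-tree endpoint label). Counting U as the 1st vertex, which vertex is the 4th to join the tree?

S

Prim's algorithm from U:
Step 1: cheapest edge leaving the tree is T-U (13); add T.
Step 2: cheapest edge leaving the tree is R-T (3); add R.
Step 3: cheapest edge leaving the tree is R-S (4); add S.
Step 4: cheapest edge leaving the tree is R-W (12); add W.
Vertex order: U, T, R, S, W. The 4th vertex is S.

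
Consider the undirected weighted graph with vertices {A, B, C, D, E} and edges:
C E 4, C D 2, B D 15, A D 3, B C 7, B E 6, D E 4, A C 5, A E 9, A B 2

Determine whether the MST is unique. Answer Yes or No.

No

Sort edges by weight, then run Kruskal:
A B (2): add — endpoints in different components.
C D (2): add — endpoints in different components.
A D (3): add — endpoints in different components.
C E (4): add — endpoints in different components.
Non-tree edge D E has weight 4, equal to the heaviest edge on its tree cycle — swapping gives another MST of the same weight. Not unique.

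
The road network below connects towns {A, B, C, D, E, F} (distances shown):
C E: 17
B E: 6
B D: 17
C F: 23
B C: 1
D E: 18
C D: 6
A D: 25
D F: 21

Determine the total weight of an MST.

59

Prim, starting at B.
Step 1: cheapest edge leaving the tree is B C (1); add C.
Step 2: cheapest edge leaving the tree is C D (6); add D.
Step 3: cheapest edge leaving the tree is B E (6); add E.
Step 4: cheapest edge leaving the tree is D F (21); add F.
Step 5: cheapest edge leaving the tree is A D (25); add A.
MST edges: B C, C D, B E, D F, A D; total weight 1+6+6+21+25 = 59.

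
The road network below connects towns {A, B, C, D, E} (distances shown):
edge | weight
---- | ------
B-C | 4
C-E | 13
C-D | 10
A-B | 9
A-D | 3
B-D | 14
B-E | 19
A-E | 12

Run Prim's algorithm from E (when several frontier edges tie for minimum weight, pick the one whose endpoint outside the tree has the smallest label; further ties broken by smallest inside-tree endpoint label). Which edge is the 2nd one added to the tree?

Prim's algorithm from E:
Step 1: frontier [A-E 12, C-E 13, B-E 19] → take A-E (12); add A.
Step 2: frontier [A-D 3, A-B 9, C-E 13, B-E 19] → take A-D (3); add D.
Step 3: frontier [A-B 9, C-D 10, B-D 14, C-E 13, B-E 19] → take A-B (9); add B.
Step 4: frontier [B-C 4, C-D 10, C-E 13] → take B-C (4); add C.
The 2nd edge added is A-D.

A-D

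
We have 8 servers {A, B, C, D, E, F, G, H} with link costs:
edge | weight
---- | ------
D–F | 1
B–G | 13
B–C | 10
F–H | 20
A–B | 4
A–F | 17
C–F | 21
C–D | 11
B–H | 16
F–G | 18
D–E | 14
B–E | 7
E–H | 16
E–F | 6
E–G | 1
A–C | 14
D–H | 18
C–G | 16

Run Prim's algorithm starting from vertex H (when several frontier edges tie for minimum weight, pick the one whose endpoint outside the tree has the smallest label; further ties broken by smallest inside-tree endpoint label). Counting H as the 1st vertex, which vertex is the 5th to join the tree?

Grow the tree from H using Prim:
Step 1: cheapest edge leaving the tree is B–H (16); add B.
Step 2: cheapest edge leaving the tree is A–B (4); add A.
Step 3: cheapest edge leaving the tree is B–E (7); add E.
Step 4: cheapest edge leaving the tree is E–G (1); add G.
Step 5: cheapest edge leaving the tree is E–F (6); add F.
Step 6: cheapest edge leaving the tree is D–F (1); add D.
Step 7: cheapest edge leaving the tree is B–C (10); add C.
Vertex order: H, B, A, E, G, F, D, C. The 5th vertex is G.

G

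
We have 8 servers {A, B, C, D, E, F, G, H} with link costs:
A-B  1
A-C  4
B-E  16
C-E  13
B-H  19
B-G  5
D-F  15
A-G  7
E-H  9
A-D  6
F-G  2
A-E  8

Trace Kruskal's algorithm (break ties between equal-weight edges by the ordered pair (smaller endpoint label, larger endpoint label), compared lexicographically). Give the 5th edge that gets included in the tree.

A-D

Sort edges by weight, then run Kruskal:
A-B (1): add — endpoints in different components.
F-G (2): add — endpoints in different components.
A-C (4): add — endpoints in different components.
B-G (5): add — endpoints in different components.
A-D (6): add — endpoints in different components.
A-G (7): skip — A and G already connected.
A-E (8): add — endpoints in different components.
E-H (9): add — endpoints in different components.
The 5th edge added is A-D.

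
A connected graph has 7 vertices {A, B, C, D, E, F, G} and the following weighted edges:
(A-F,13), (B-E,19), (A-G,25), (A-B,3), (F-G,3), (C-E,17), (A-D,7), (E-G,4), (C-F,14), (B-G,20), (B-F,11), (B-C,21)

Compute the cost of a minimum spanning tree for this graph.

Prim, starting at A.
Step 1: cheapest edge leaving the tree is A-B (3); add B.
Step 2: cheapest edge leaving the tree is A-D (7); add D.
Step 3: cheapest edge leaving the tree is B-F (11); add F.
Step 4: cheapest edge leaving the tree is F-G (3); add G.
Step 5: cheapest edge leaving the tree is E-G (4); add E.
Step 6: cheapest edge leaving the tree is C-F (14); add C.
MST edges: A-B, A-D, B-F, F-G, E-G, C-F; total weight 3+7+11+3+4+14 = 42.

42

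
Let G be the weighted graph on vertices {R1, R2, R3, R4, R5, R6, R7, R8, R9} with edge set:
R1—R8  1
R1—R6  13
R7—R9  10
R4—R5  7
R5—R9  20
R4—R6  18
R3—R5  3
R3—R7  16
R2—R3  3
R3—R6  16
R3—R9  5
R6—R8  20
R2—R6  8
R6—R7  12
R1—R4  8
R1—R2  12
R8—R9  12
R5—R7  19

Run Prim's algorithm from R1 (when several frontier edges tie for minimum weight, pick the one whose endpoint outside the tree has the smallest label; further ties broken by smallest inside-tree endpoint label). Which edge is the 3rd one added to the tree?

R4-R5

Grow the tree from R1 using Prim:
Step 1: cheapest edge leaving the tree is R1—R8 (1); add R8.
Step 2: cheapest edge leaving the tree is R1—R4 (8); add R4.
Step 3: cheapest edge leaving the tree is R4—R5 (7); add R5.
Step 4: cheapest edge leaving the tree is R3—R5 (3); add R3.
Step 5: cheapest edge leaving the tree is R2—R3 (3); add R2.
Step 6: cheapest edge leaving the tree is R3—R9 (5); add R9.
Step 7: cheapest edge leaving the tree is R2—R6 (8); add R6.
Step 8: cheapest edge leaving the tree is R7—R9 (10); add R7.
The 3rd edge added is R4—R5.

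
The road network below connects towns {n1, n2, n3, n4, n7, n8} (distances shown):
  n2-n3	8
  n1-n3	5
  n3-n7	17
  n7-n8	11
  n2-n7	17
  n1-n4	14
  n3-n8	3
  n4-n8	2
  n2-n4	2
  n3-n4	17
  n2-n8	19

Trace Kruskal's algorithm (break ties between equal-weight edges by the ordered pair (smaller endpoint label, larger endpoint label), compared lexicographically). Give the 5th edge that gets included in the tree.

Kruskal: consider edges lightest-first.
n2-n4 (2): add. Components now {n3} {n7} {n8} {n2,n4} {n1}
n4-n8 (2): add. Components now {n3} {n7} {n2,n4,n8} {n1}
n3-n8 (3): add. Components now {n2,n3,n4,n8} {n7} {n1}
n1-n3 (5): add. Components now {n1,n2,n3,n4,n8} {n7}
n2-n3 (8): skip — n3 and n2 already connected.
n7-n8 (11): add. Components now {n1,n2,n3,n4,n7,n8}
The 5th edge added is n7-n8.

n7-n8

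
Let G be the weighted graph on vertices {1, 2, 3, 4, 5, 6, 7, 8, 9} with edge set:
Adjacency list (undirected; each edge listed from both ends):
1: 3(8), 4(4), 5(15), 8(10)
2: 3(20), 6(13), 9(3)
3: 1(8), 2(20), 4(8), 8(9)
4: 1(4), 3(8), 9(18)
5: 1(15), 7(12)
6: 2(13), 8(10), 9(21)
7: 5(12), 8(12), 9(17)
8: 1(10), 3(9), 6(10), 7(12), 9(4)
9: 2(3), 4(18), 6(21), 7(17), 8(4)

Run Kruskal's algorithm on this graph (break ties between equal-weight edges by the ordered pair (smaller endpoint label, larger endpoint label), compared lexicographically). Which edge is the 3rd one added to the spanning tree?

Kruskal: consider edges lightest-first.
2-9 (3): add — endpoints in different components.
1-4 (4): add — endpoints in different components.
8-9 (4): add — endpoints in different components.
1-3 (8): add — endpoints in different components.
3-4 (8): skip — 3 and 4 already connected.
3-8 (9): add — endpoints in different components.
1-8 (10): skip — 1 and 8 already connected.
6-8 (10): add — endpoints in different components.
5-7 (12): add — endpoints in different components.
7-8 (12): add — endpoints in different components.
The 3rd edge added is 8-9.

8-9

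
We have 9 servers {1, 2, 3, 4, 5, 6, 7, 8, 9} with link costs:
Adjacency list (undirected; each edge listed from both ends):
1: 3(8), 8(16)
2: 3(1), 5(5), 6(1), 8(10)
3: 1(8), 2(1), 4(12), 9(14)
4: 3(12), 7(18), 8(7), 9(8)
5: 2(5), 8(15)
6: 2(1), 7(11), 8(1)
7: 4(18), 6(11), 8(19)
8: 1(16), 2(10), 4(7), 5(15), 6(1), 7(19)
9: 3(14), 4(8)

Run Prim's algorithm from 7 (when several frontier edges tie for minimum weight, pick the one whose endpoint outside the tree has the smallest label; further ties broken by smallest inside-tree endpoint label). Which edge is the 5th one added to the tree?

Prim's algorithm from 7:
Step 1: cheapest edge leaving the tree is 6 7 (11); add 6.
Step 2: cheapest edge leaving the tree is 2 6 (1); add 2.
Step 3: cheapest edge leaving the tree is 2 3 (1); add 3.
Step 4: cheapest edge leaving the tree is 6 8 (1); add 8.
Step 5: cheapest edge leaving the tree is 2 5 (5); add 5.
Step 6: cheapest edge leaving the tree is 4 8 (7); add 4.
Step 7: cheapest edge leaving the tree is 1 3 (8); add 1.
Step 8: cheapest edge leaving the tree is 4 9 (8); add 9.
The 5th edge added is 2 5.

2-5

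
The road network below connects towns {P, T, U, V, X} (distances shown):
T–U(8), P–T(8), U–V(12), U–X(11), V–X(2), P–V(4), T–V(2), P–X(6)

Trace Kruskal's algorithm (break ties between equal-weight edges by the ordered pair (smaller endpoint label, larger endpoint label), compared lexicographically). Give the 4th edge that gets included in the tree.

T-U

Sort edges by weight, then run Kruskal:
T–V (2): add — endpoints in different components.
V–X (2): add — endpoints in different components.
P–V (4): add — endpoints in different components.
P–X (6): skip — X and P already connected.
P–T (8): skip — P and T already connected.
T–U (8): add — endpoints in different components.
The 4th edge added is T–U.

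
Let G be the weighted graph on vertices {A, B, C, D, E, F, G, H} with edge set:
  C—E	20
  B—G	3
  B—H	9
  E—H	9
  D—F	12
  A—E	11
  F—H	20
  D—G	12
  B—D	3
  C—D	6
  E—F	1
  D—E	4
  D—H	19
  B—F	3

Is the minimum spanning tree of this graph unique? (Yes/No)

Sort edges by weight, then run Kruskal:
E—F (1): add — endpoints in different components.
B—D (3): add — endpoints in different components.
B—F (3): add — endpoints in different components.
B—G (3): add — endpoints in different components.
D—E (4): skip — D and E already connected.
C—D (6): add — endpoints in different components.
B—H (9): add — endpoints in different components.
E—H (9): skip — E and H already connected.
A—E (11): add — endpoints in different components.
Non-tree edge E—H has weight 9, equal to the heaviest edge on its tree cycle — swapping gives another MST of the same weight. Not unique.

No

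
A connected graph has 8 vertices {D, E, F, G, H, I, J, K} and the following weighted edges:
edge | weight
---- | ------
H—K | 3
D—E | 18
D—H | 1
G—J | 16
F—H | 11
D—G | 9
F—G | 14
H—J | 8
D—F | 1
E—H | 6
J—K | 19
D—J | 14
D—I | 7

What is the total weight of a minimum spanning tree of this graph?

Grow the tree from H using Prim:
Step 1: cheapest edge leaving the tree is D—H (1); add D.
Step 2: cheapest edge leaving the tree is D—F (1); add F.
Step 3: cheapest edge leaving the tree is H—K (3); add K.
Step 4: cheapest edge leaving the tree is E—H (6); add E.
Step 5: cheapest edge leaving the tree is D—I (7); add I.
Step 6: cheapest edge leaving the tree is H—J (8); add J.
Step 7: cheapest edge leaving the tree is D—G (9); add G.
MST edges: D—H, D—F, H—K, E—H, D—I, H—J, D—G; total weight 1+1+3+6+7+8+9 = 35.

35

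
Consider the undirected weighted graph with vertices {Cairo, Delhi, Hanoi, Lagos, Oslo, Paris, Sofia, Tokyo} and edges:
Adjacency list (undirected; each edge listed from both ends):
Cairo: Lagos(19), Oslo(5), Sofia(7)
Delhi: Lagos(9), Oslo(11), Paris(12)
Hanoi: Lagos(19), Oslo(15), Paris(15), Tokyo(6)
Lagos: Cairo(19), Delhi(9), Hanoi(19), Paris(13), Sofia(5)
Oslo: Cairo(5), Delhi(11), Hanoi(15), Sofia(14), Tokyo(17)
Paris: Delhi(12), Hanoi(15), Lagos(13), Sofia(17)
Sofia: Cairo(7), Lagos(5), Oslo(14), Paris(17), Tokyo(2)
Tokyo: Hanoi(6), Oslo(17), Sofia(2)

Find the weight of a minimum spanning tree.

46

Kruskal's algorithm — process edges by increasing weight (ties by edge label):
Sofia Tokyo (2): add — endpoints in different components.
Cairo Oslo (5): add — endpoints in different components.
Lagos Sofia (5): add — endpoints in different components.
Hanoi Tokyo (6): add — endpoints in different components.
Cairo Sofia (7): add — endpoints in different components.
Delhi Lagos (9): add — endpoints in different components.
Delhi Oslo (11): skip — Oslo and Delhi already connected.
Delhi Paris (12): add — endpoints in different components.
MST edges: Sofia Tokyo, Cairo Oslo, Lagos Sofia, Hanoi Tokyo, Cairo Sofia, Delhi Lagos, Delhi Paris; total weight 2+5+5+6+7+9+12 = 46.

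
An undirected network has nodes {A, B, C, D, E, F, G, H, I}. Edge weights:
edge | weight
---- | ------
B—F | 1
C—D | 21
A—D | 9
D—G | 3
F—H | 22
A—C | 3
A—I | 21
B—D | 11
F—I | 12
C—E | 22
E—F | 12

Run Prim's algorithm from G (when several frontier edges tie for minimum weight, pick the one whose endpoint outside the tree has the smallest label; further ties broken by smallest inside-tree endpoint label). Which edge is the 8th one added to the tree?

Grow the tree from G using Prim:
Step 1: frontier [D—G 3] → take D—G (3); add D.
Step 2: frontier [A—D 9, B—D 11, C—D 21] → take A—D (9); add A.
Step 3: frontier [A—C 3, A—I 21, B—D 11, C—D 21] → take A—C (3); add C.
Step 4: frontier [A—I 21, C—E 22, B—D 11] → take B—D (11); add B.
Step 5: frontier [A—I 21, B—F 1, C—E 22] → take B—F (1); add F.
Step 6: frontier [A—I 21, C—E 22, E—F 12, F—I 12, F—H 22] → take E—F (12); add E.
Step 7: frontier [A—I 21, F—I 12, F—H 22] → take F—I (12); add I.
Step 8: frontier [F—H 22] → take F—H (22); add H.
The 8th edge added is F—H.

F-H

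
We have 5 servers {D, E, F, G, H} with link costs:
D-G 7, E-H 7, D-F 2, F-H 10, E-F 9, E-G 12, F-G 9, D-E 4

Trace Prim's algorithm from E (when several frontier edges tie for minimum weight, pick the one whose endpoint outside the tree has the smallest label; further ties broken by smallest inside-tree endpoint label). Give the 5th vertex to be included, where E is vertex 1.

H

Prim, starting at E.
Step 1: cheapest edge leaving the tree is D-E (4); add D.
Step 2: cheapest edge leaving the tree is D-F (2); add F.
Step 3: cheapest edge leaving the tree is D-G (7); add G.
Step 4: cheapest edge leaving the tree is E-H (7); add H.
Vertex order: E, D, F, G, H. The 5th vertex is H.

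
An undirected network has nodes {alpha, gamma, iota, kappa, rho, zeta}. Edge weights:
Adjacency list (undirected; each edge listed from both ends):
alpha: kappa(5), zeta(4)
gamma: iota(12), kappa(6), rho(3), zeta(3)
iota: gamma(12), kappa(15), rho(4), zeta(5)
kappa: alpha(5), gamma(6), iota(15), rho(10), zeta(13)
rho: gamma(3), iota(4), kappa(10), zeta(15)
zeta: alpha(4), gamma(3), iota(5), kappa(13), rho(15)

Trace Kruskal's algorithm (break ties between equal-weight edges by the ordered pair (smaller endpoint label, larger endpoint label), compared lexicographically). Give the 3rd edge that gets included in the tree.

alpha-zeta

Sort edges by weight, then run Kruskal:
gamma–rho (3): add. Components now {zeta} {alpha} {gamma,rho} {kappa} {iota}
gamma–zeta (3): add. Components now {gamma,rho,zeta} {alpha} {kappa} {iota}
alpha–zeta (4): add. Components now {alpha,gamma,rho,zeta} {kappa} {iota}
iota–rho (4): add. Components now {alpha,gamma,iota,rho,zeta} {kappa}
alpha–kappa (5): add. Components now {alpha,gamma,iota,kappa,rho,zeta}
The 3rd edge added is alpha–zeta.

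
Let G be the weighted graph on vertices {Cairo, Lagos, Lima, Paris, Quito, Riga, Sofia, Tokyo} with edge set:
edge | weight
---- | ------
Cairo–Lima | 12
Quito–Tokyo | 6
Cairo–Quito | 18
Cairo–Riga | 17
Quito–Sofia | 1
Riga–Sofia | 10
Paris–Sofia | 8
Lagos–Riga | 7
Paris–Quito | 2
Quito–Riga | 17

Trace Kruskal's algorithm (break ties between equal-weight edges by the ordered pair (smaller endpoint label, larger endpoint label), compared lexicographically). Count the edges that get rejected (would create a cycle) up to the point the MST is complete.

1

Kruskal: consider edges lightest-first.
Quito–Sofia (1): add — endpoints in different components.
Paris–Quito (2): add — endpoints in different components.
Quito–Tokyo (6): add — endpoints in different components.
Lagos–Riga (7): add — endpoints in different components.
Paris–Sofia (8): skip — Paris and Sofia already connected.
Riga–Sofia (10): add — endpoints in different components.
Cairo–Lima (12): add — endpoints in different components.
Cairo–Riga (17): add — endpoints in different components.
Edges rejected before the tree was complete: 1.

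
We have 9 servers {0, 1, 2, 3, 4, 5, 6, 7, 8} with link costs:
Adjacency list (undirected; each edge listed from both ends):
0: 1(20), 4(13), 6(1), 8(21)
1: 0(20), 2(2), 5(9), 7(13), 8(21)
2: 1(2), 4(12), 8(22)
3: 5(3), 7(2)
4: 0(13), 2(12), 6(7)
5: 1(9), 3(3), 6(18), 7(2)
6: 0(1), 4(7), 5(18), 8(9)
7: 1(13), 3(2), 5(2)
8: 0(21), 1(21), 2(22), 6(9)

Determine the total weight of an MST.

44

Kruskal: consider edges lightest-first.
0 6 (1): add — endpoints in different components.
1 2 (2): add — endpoints in different components.
3 7 (2): add — endpoints in different components.
5 7 (2): add — endpoints in different components.
3 5 (3): skip — 3 and 5 already connected.
4 6 (7): add — endpoints in different components.
1 5 (9): add — endpoints in different components.
6 8 (9): add — endpoints in different components.
2 4 (12): add — endpoints in different components.
MST edges: 0 6, 1 2, 3 7, 5 7, 4 6, 1 5, 6 8, 2 4; total weight 1+2+2+2+7+9+9+12 = 44.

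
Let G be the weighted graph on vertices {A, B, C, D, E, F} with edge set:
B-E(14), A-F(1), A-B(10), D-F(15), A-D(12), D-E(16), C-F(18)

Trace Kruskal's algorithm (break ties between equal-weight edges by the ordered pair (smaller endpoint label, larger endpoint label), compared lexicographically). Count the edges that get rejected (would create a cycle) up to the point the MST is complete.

2

Sort edges by weight, then run Kruskal:
A-F (1): add. Components now {A,F} {B} {C} {D} {E}
A-B (10): add. Components now {A,B,F} {C} {D} {E}
A-D (12): add. Components now {A,B,D,F} {C} {E}
B-E (14): add. Components now {A,B,D,E,F} {C}
D-F (15): skip — D and F already connected.
D-E (16): skip — D and E already connected.
C-F (18): add. Components now {A,B,C,D,E,F}
Edges rejected before the tree was complete: 2.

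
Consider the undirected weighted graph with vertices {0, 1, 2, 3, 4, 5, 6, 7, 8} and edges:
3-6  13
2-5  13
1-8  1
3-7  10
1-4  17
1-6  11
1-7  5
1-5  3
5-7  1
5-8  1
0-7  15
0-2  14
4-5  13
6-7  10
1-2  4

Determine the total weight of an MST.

Grow the tree from 7 using Prim:
Step 1: cheapest edge leaving the tree is 5-7 (1); add 5.
Step 2: cheapest edge leaving the tree is 5-8 (1); add 8.
Step 3: cheapest edge leaving the tree is 1-8 (1); add 1.
Step 4: cheapest edge leaving the tree is 1-2 (4); add 2.
Step 5: cheapest edge leaving the tree is 3-7 (10); add 3.
Step 6: cheapest edge leaving the tree is 6-7 (10); add 6.
Step 7: cheapest edge leaving the tree is 4-5 (13); add 4.
Step 8: cheapest edge leaving the tree is 0-2 (14); add 0.
MST edges: 5-7, 5-8, 1-8, 1-2, 3-7, 6-7, 4-5, 0-2; total weight 1+1+1+4+10+10+13+14 = 54.

54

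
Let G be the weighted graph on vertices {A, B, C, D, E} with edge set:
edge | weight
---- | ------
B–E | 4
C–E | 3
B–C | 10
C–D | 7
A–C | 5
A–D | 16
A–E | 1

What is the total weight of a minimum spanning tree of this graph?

15

Sort edges by weight, then run Kruskal:
A–E (1): add. Components now {A,E} {B} {C} {D}
C–E (3): add. Components now {A,C,E} {B} {D}
B–E (4): add. Components now {A,B,C,E} {D}
A–C (5): skip — A and C already connected.
C–D (7): add. Components now {A,B,C,D,E}
MST edges: A–E, C–E, B–E, C–D; total weight 1+3+4+7 = 15.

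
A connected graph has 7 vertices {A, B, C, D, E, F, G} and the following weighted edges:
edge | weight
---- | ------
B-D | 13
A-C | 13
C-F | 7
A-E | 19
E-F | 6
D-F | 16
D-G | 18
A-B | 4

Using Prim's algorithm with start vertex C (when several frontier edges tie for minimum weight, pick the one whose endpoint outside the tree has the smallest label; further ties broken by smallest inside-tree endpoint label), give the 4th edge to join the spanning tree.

A-B

Prim, starting at C.
Step 1: frontier [C-F 7, A-C 13] → take C-F (7); add F.
Step 2: frontier [A-C 13, E-F 6, D-F 16] → take E-F (6); add E.
Step 3: frontier [A-C 13, A-E 19, D-F 16] → take A-C (13); add A.
Step 4: frontier [A-B 4, D-F 16] → take A-B (4); add B.
Step 5: frontier [B-D 13, D-F 16] → take B-D (13); add D.
Step 6: frontier [D-G 18] → take D-G (18); add G.
The 4th edge added is A-B.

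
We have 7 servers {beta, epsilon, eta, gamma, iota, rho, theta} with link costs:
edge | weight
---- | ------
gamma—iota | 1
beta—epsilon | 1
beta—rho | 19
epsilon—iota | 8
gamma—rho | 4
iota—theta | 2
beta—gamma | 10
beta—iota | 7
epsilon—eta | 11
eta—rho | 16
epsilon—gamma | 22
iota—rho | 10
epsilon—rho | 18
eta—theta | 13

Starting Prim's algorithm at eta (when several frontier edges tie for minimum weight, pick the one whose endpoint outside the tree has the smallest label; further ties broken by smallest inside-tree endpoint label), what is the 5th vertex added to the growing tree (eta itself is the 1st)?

gamma

Grow the tree from eta using Prim:
Step 1: frontier [epsilon—eta 11, eta—theta 13, eta—rho 16] → take epsilon—eta (11); add epsilon.
Step 2: frontier [beta—epsilon 1, epsilon—iota 8, epsilon—rho 18, epsilon—gamma 22, eta—theta 13, eta—rho 16] → take beta—epsilon (1); add beta.
Step 3: frontier [beta—iota 7, beta—gamma 10, beta—rho 19, epsilon—iota 8, epsilon—rho 18, epsilon—gamma 22, eta—theta 13, eta—rho 16] → take beta—iota (7); add iota.
Step 4: frontier [beta—gamma 10, beta—rho 19, epsilon—rho 18, epsilon—gamma 22, eta—theta 13, eta—rho 16, gamma—iota 1, iota—theta 2, iota—rho 10] → take gamma—iota (1); add gamma.
Step 5: frontier [beta—rho 19, epsilon—rho 18, eta—theta 13, eta—rho 16, gamma—rho 4, iota—theta 2, iota—rho 10] → take iota—theta (2); add theta.
Step 6: frontier [beta—rho 19, epsilon—rho 18, eta—rho 16, gamma—rho 4, iota—rho 10] → take gamma—rho (4); add rho.
Vertex order: eta, epsilon, beta, iota, gamma, theta, rho. The 5th vertex is gamma.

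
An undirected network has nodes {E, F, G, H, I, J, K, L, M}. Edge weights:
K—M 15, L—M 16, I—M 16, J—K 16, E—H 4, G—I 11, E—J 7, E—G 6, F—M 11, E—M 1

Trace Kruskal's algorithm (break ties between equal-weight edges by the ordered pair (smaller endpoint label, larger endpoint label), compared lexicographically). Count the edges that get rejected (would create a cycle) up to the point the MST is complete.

2

Kruskal's algorithm — process edges by increasing weight (ties by edge label):
E—M (1): add — endpoints in different components.
E—H (4): add — endpoints in different components.
E—G (6): add — endpoints in different components.
E—J (7): add — endpoints in different components.
F—M (11): add — endpoints in different components.
G—I (11): add — endpoints in different components.
K—M (15): add — endpoints in different components.
I—M (16): skip — I and M already connected.
J—K (16): skip — J and K already connected.
L—M (16): add — endpoints in different components.
Edges rejected before the tree was complete: 2.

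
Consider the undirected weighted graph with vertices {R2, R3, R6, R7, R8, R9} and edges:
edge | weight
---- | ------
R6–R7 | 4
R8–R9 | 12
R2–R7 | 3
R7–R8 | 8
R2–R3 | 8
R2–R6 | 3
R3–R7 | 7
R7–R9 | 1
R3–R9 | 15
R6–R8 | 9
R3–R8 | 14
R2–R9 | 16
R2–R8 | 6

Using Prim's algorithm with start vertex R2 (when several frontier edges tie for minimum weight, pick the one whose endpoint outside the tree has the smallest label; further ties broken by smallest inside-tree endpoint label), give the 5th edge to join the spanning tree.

Prim, starting at R2.
Step 1: frontier [R2–R6 3, R2–R7 3, R2–R8 6, R2–R3 8, R2–R9 16] → take R2–R6 (3); add R6.
Step 2: frontier [R2–R7 3, R2–R8 6, R2–R3 8, R2–R9 16, R6–R7 4, R6–R8 9] → take R2–R7 (3); add R7.
Step 3: frontier [R2–R8 6, R2–R3 8, R2–R9 16, R6–R8 9, R7–R9 1, R3–R7 7, R7–R8 8] → take R7–R9 (1); add R9.
Step 4: frontier [R2–R8 6, R2–R3 8, R6–R8 9, R3–R7 7, R7–R8 8, R8–R9 12, R3–R9 15] → take R2–R8 (6); add R8.
Step 5: frontier [R2–R3 8, R3–R7 7, R3–R8 14, R3–R9 15] → take R3–R7 (7); add R3.
The 5th edge added is R3–R7.

R3-R7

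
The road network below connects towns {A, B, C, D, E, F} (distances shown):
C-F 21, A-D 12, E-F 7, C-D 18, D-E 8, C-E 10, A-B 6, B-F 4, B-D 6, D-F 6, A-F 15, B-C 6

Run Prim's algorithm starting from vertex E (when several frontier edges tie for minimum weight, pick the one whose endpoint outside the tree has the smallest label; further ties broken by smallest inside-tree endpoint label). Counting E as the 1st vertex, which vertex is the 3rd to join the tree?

B

Prim's algorithm from E:
Step 1: frontier [E-F 7, D-E 8, C-E 10] → take E-F (7); add F.
Step 2: frontier [D-E 8, C-E 10, B-F 4, D-F 6, A-F 15, C-F 21] → take B-F (4); add B.
Step 3: frontier [A-B 6, B-C 6, B-D 6, D-E 8, C-E 10, D-F 6, A-F 15, C-F 21] → take A-B (6); add A.
Step 4: frontier [A-D 12, B-C 6, B-D 6, D-E 8, C-E 10, D-F 6, C-F 21] → take B-C (6); add C.
Step 5: frontier [A-D 12, B-D 6, C-D 18, D-E 8, D-F 6] → take B-D (6); add D.
Vertex order: E, F, B, A, C, D. The 3rd vertex is B.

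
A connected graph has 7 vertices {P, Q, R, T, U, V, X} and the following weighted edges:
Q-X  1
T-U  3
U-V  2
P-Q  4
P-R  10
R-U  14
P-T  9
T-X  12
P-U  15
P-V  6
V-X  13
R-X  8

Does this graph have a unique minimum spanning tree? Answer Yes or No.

Yes

Kruskal: consider edges lightest-first.
Q-X (1): add. Components now {P} {U} {Q,X} {V} {R} {T}
U-V (2): add. Components now {P} {U,V} {Q,X} {R} {T}
T-U (3): add. Components now {P} {T,U,V} {Q,X} {R}
P-Q (4): add. Components now {P,Q,X} {T,U,V} {R}
P-V (6): add. Components now {P,Q,T,U,V,X} {R}
R-X (8): add. Components now {P,Q,R,T,U,V,X}
Every non-tree edge has weight strictly greater than the heaviest edge on the tree path between its endpoints, so the MST is unique.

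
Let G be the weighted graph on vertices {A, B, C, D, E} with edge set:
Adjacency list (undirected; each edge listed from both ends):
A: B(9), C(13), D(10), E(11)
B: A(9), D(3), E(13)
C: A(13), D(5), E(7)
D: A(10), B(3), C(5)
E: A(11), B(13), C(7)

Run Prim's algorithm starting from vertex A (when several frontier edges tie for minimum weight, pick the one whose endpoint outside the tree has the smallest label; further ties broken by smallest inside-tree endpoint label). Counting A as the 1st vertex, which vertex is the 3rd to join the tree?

Grow the tree from A using Prim:
Step 1: cheapest edge leaving the tree is A–B (9); add B.
Step 2: cheapest edge leaving the tree is B–D (3); add D.
Step 3: cheapest edge leaving the tree is C–D (5); add C.
Step 4: cheapest edge leaving the tree is C–E (7); add E.
Vertex order: A, B, D, C, E. The 3rd vertex is D.

D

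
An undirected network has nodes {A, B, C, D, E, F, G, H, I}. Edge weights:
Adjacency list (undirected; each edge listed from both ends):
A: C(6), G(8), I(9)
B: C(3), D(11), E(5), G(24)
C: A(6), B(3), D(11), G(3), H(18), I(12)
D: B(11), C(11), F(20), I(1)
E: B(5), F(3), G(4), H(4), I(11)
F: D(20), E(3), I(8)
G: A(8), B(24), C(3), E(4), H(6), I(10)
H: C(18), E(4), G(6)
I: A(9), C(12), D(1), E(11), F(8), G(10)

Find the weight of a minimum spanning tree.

Kruskal's algorithm — process edges by increasing weight (ties by edge label):
D-I (1): add — endpoints in different components.
B-C (3): add — endpoints in different components.
C-G (3): add — endpoints in different components.
E-F (3): add — endpoints in different components.
E-G (4): add — endpoints in different components.
E-H (4): add — endpoints in different components.
B-E (5): skip — B and E already connected.
A-C (6): add — endpoints in different components.
G-H (6): skip — G and H already connected.
A-G (8): skip — A and G already connected.
F-I (8): add — endpoints in different components.
MST edges: D-I, B-C, C-G, E-F, E-G, E-H, A-C, F-I; total weight 1+3+3+3+4+4+6+8 = 32.

32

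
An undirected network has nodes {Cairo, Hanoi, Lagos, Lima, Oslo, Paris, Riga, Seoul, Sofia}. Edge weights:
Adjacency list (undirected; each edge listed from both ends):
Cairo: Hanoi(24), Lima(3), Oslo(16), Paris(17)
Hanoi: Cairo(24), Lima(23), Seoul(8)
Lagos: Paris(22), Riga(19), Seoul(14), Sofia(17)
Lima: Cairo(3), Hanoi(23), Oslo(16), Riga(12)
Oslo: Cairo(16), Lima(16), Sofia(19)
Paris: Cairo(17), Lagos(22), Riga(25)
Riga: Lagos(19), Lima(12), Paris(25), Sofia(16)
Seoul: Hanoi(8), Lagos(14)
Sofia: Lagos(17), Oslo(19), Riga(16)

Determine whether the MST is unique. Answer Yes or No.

Kruskal's algorithm — process edges by increasing weight (ties by edge label):
Cairo–Lima (3): add — endpoints in different components.
Hanoi–Seoul (8): add — endpoints in different components.
Lima–Riga (12): add — endpoints in different components.
Lagos–Seoul (14): add — endpoints in different components.
Cairo–Oslo (16): add — endpoints in different components.
Lima–Oslo (16): skip — Oslo and Lima already connected.
Riga–Sofia (16): add — endpoints in different components.
Cairo–Paris (17): add — endpoints in different components.
Lagos–Sofia (17): add — endpoints in different components.
Non-tree edge Lima–Oslo has weight 16, equal to the heaviest edge on its tree cycle — swapping gives another MST of the same weight. Not unique.

No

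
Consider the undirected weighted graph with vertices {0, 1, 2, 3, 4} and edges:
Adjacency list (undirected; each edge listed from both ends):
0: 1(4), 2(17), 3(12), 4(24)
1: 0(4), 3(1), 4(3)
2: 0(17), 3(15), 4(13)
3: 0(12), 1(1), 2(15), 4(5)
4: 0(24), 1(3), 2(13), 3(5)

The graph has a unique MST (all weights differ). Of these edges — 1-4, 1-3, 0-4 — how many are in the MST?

Kruskal's algorithm — process edges by increasing weight (ties by edge label):
1-3 (1): add. Components now {0} {1,3} {2} {4}
1-4 (3): add. Components now {0} {1,3,4} {2}
0-1 (4): add. Components now {0,1,3,4} {2}
3-4 (5): skip — 3 and 4 already connected.
0-3 (12): skip — 0 and 3 already connected.
2-4 (13): add. Components now {0,1,2,3,4}
MST edge set: {1-3, 1-4, 0-1, 2-4}.
Of the listed edges, {1-4, 1-3} are in the MST → 2.

2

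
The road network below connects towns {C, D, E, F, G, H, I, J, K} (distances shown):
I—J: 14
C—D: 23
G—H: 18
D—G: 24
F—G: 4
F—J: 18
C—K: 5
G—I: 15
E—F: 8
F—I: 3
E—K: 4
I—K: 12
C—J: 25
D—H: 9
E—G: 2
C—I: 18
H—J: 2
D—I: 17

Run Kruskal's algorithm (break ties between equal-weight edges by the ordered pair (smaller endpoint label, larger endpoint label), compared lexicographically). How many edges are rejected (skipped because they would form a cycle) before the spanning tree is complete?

Kruskal: consider edges lightest-first.
E—G (2): add — endpoints in different components.
H—J (2): add — endpoints in different components.
F—I (3): add — endpoints in different components.
E—K (4): add — endpoints in different components.
F—G (4): add — endpoints in different components.
C—K (5): add — endpoints in different components.
E—F (8): skip — E and F already connected.
D—H (9): add — endpoints in different components.
I—K (12): skip — I and K already connected.
I—J (14): add — endpoints in different components.
Edges rejected before the tree was complete: 2.

2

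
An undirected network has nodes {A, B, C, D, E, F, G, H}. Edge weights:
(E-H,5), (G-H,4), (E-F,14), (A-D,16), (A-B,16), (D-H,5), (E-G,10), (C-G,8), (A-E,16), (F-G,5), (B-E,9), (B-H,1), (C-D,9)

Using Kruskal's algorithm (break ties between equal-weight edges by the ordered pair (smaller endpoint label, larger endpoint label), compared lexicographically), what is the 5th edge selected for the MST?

F-G

Sort edges by weight, then run Kruskal:
B-H (1): add — endpoints in different components.
G-H (4): add — endpoints in different components.
D-H (5): add — endpoints in different components.
E-H (5): add — endpoints in different components.
F-G (5): add — endpoints in different components.
C-G (8): add — endpoints in different components.
B-E (9): skip — B and E already connected.
C-D (9): skip — C and D already connected.
E-G (10): skip — E and G already connected.
E-F (14): skip — E and F already connected.
A-B (16): add — endpoints in different components.
The 5th edge added is F-G.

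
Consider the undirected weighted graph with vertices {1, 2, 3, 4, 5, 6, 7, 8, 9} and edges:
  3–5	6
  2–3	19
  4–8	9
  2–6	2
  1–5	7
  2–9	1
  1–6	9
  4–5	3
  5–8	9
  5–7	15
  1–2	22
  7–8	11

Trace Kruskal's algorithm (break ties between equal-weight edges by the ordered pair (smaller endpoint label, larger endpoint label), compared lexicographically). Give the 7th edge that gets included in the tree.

4-8

Sort edges by weight, then run Kruskal:
2–9 (1): add — endpoints in different components.
2–6 (2): add — endpoints in different components.
4–5 (3): add — endpoints in different components.
3–5 (6): add — endpoints in different components.
1–5 (7): add — endpoints in different components.
1–6 (9): add — endpoints in different components.
4–8 (9): add — endpoints in different components.
5–8 (9): skip — 5 and 8 already connected.
7–8 (11): add — endpoints in different components.
The 7th edge added is 4–8.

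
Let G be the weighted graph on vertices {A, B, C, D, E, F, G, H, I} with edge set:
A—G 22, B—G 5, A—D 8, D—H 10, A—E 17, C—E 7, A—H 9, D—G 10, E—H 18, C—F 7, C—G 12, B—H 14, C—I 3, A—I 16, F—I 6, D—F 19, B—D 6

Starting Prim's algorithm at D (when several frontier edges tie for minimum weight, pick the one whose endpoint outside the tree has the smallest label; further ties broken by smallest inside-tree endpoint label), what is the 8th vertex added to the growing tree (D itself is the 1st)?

Prim, starting at D.
Step 1: cheapest edge leaving the tree is B—D (6); add B.
Step 2: cheapest edge leaving the tree is B—G (5); add G.
Step 3: cheapest edge leaving the tree is A—D (8); add A.
Step 4: cheapest edge leaving the tree is A—H (9); add H.
Step 5: cheapest edge leaving the tree is C—G (12); add C.
Step 6: cheapest edge leaving the tree is C—I (3); add I.
Step 7: cheapest edge leaving the tree is F—I (6); add F.
Step 8: cheapest edge leaving the tree is C—E (7); add E.
Vertex order: D, B, G, A, H, C, I, F, E. The 8th vertex is F.

F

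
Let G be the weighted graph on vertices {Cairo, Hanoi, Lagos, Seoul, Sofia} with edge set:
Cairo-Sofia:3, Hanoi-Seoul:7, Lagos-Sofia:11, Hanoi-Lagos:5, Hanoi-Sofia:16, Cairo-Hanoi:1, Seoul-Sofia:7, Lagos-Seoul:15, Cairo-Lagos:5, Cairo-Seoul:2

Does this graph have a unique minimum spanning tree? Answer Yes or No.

No

Kruskal's algorithm — process edges by increasing weight (ties by edge label):
Cairo-Hanoi (1): add — endpoints in different components.
Cairo-Seoul (2): add — endpoints in different components.
Cairo-Sofia (3): add — endpoints in different components.
Cairo-Lagos (5): add — endpoints in different components.
Non-tree edge Hanoi-Lagos has weight 5, equal to the heaviest edge on its tree cycle — swapping gives another MST of the same weight. Not unique.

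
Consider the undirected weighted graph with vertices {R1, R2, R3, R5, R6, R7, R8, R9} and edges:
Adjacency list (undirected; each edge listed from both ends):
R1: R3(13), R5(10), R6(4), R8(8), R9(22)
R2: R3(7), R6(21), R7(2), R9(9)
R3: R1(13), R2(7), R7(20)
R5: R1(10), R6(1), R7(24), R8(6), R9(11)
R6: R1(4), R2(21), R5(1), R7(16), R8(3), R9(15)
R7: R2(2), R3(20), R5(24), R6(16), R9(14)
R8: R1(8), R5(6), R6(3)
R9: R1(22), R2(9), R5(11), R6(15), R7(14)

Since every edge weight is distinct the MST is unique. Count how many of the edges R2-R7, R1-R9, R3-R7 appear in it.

1

Kruskal's algorithm — process edges by increasing weight (ties by edge label):
R5-R6 (1): add — endpoints in different components.
R2-R7 (2): add — endpoints in different components.
R6-R8 (3): add — endpoints in different components.
R1-R6 (4): add — endpoints in different components.
R5-R8 (6): skip — R8 and R5 already connected.
R2-R3 (7): add — endpoints in different components.
R1-R8 (8): skip — R8 and R1 already connected.
R2-R9 (9): add — endpoints in different components.
R1-R5 (10): skip — R5 and R1 already connected.
R5-R9 (11): add — endpoints in different components.
MST edge set: {R5-R6, R2-R7, R6-R8, R1-R6, R2-R3, R2-R9, R5-R9}.
Of the listed edges, {R2-R7} are in the MST → 1.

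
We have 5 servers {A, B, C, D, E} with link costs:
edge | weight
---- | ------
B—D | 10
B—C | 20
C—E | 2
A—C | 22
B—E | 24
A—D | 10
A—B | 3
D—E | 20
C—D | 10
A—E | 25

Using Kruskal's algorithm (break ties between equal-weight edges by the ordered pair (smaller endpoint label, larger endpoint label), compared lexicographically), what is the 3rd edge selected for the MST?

Kruskal's algorithm — process edges by increasing weight (ties by edge label):
C—E (2): add. Components now {A} {B} {C,E} {D}
A—B (3): add. Components now {A,B} {C,E} {D}
A—D (10): add. Components now {A,B,D} {C,E}
B—D (10): skip — B and D already connected.
C—D (10): add. Components now {A,B,C,D,E}
The 3rd edge added is A—D.

A-D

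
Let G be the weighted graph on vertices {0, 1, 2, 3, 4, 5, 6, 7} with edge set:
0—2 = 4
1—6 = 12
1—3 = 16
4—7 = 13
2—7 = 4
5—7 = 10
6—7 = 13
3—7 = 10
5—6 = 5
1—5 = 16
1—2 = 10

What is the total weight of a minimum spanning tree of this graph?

Kruskal: consider edges lightest-first.
0—2 (4): add — endpoints in different components.
2—7 (4): add — endpoints in different components.
5—6 (5): add — endpoints in different components.
1—2 (10): add — endpoints in different components.
3—7 (10): add — endpoints in different components.
5—7 (10): add — endpoints in different components.
1—6 (12): skip — 1 and 6 already connected.
4—7 (13): add — endpoints in different components.
MST edges: 0—2, 2—7, 5—6, 1—2, 3—7, 5—7, 4—7; total weight 4+4+5+10+10+10+13 = 56.

56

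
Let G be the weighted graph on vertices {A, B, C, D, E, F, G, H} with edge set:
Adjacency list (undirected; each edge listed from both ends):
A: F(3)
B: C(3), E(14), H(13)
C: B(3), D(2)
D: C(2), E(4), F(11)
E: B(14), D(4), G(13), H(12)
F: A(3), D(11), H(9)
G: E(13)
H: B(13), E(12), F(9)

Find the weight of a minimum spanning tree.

Kruskal's algorithm — process edges by increasing weight (ties by edge label):
C-D (2): add — endpoints in different components.
A-F (3): add — endpoints in different components.
B-C (3): add — endpoints in different components.
D-E (4): add — endpoints in different components.
F-H (9): add — endpoints in different components.
D-F (11): add — endpoints in different components.
E-H (12): skip — E and H already connected.
B-H (13): skip — B and H already connected.
E-G (13): add — endpoints in different components.
MST edges: C-D, A-F, B-C, D-E, F-H, D-F, E-G; total weight 2+3+3+4+9+11+13 = 45.

45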